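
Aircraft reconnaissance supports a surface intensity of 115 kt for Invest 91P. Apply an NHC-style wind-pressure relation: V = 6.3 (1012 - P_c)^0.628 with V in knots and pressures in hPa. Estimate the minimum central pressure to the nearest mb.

910 mb

ΔP = (V / 6.3)^(1/0.628) = (115/6.3)^1.592.
115/6.3 = 18.254; 18.254^1.592 ≈ 101.98 mb.
P_c = 1012 − 101.98 = 910.02 ≈ 910 mb.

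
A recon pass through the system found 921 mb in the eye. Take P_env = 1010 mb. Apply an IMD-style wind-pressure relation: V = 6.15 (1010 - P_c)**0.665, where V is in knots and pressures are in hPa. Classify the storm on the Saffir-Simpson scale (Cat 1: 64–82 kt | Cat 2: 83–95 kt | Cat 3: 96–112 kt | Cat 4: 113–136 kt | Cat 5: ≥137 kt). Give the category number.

4

ΔP = 1010 − 921 = 89 mb.
V ≈ 6.15 × 89^0.665 = 6.15 × 19.79 ≈ 122 kt.
122 kt falls in the Category 4 band.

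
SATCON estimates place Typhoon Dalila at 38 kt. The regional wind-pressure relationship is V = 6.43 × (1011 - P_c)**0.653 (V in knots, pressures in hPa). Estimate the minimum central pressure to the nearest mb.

996 mb

ΔP = (V / 6.43)^(1/0.653) = (38/6.43)^1.531.
38/6.43 = 5.910; 5.910^1.531 ≈ 15.19 mb.
P_c = 1011 − 15.19 = 995.81 ≈ 996 mb.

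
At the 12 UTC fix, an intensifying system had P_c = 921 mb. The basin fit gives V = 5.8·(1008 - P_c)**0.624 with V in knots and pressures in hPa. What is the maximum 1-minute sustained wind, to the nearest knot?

ΔP = 1008 − 921 = 87 mb.
87^0.624 ≈ 16.228.
V ≈ 5.8 × 16.228 ≈ 94.1 kt.

94 kt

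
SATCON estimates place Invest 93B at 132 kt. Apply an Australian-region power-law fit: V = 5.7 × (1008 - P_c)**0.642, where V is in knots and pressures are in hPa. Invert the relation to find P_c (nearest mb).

874 mb

ΔP = (V / 5.7)^(1/0.642) = (132/5.7)^1.558.
132/5.7 = 23.158; 23.158^1.558 ≈ 133.57 mb.
P_c = 1008 − 133.57 = 874.43 ≈ 874 mb.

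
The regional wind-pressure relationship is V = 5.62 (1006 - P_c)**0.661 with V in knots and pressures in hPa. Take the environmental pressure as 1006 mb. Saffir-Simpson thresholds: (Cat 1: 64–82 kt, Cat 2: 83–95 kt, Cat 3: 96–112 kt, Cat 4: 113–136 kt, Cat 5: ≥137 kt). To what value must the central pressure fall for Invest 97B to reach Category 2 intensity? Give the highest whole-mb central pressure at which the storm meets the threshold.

Category 2 begins at V = 83 kt.
Required ΔP = (83/5.62)^(1/0.661) = 14.769^1.513 ≈ 58.76 mb.
P_c ≤ 1006 − 58.76 = 947.24, so the highest integer P_c is 947 mb.

947 mb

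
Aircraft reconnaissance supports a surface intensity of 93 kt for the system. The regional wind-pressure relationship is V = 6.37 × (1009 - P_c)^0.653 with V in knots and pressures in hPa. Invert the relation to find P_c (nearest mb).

948 mb

ΔP = (V / 6.37)^(1/0.653) = (93/6.37)^1.531.
93/6.37 = 14.600; 14.600^1.531 ≈ 60.68 mb.
P_c = 1009 − 60.68 = 948.32 ≈ 948 mb.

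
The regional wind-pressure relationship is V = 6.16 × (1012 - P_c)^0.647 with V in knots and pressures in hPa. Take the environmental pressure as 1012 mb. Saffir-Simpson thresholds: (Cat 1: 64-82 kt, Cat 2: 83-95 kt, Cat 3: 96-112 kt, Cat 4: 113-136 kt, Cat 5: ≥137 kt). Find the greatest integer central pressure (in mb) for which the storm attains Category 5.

891 mb

Category 5 begins at V = 137 kt.
Required ΔP = (137/6.16)^(1/0.647) = 22.240^1.546 ≈ 120.82 mb.
P_c ≤ 1012 − 120.82 = 891.18, so the highest integer P_c is 891 mb.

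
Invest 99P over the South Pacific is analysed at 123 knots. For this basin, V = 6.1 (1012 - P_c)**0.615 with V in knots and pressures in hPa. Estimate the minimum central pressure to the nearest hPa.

880 hPa

ΔP = (V / 6.1)^(1/0.615) = (123/6.1)^1.626.
123/6.1 = 20.164; 20.164^1.626 ≈ 132.21 hPa.
P_c = 1012 − 132.21 = 879.79 ≈ 880 hPa.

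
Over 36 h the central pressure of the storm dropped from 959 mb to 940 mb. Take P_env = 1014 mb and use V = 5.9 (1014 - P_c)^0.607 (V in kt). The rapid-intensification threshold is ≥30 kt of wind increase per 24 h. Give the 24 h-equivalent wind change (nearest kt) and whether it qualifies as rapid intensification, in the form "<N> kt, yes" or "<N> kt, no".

9 kt, no

V₁: ΔP = 55, V ≈ 5.9 × 55^0.607 ≈ 67.18 kt.
V₂: ΔP = 74, V ≈ 5.9 × 74^0.607 ≈ 80.44 kt.
ΔV over 36 h = 13.26 kt → 24 h equivalent = 13.26 × 24/36 ≈ 8.84 kt.
9 kt < 30 kt ⇒ not rapid intensification.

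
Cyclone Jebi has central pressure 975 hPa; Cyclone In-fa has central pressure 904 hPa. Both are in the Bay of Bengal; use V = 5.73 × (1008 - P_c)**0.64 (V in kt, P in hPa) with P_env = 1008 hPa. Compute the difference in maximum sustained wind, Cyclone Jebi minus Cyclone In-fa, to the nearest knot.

Cyclone Jebi: ΔP = 33; V ≈ 5.73 × 33^0.64 ≈ 53.70 kt.
Cyclone In-fa: ΔP = 104; V ≈ 5.73 × 104^0.64 ≈ 111.96 kt.
Difference ≈ 53.70 − 111.96 = -58.26 → -58 kt.

-58 kt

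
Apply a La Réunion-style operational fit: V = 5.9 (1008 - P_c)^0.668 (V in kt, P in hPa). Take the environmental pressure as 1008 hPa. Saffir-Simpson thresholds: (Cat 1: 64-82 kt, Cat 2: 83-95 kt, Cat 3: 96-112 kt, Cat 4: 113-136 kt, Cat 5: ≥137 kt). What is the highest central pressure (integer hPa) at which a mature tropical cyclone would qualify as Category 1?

Category 1 begins at V = 64 kt.
Required ΔP = (64/5.9)^(1/0.668) = 10.847^1.497 ≈ 35.47 hPa.
P_c ≤ 1008 − 35.47 = 972.53, so the highest integer P_c is 972 hPa.

972 hPa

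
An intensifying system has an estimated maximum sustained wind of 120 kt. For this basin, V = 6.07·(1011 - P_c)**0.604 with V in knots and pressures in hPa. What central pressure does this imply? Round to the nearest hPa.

ΔP = (V / 6.07)^(1/0.604) = (120/6.07)^1.656.
120/6.07 = 19.769; 19.769^1.656 ≈ 139.86 hPa.
P_c = 1011 − 139.86 = 871.14 ≈ 871 hPa.

871 hPa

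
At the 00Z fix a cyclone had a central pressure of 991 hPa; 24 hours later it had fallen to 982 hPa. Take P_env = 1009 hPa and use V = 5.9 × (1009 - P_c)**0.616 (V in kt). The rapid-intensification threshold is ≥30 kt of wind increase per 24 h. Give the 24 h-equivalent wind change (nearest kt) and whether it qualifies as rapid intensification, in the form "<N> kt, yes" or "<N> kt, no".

V₁: ΔP = 18, V ≈ 5.9 × 18^0.616 ≈ 35.00 kt.
V₂: ΔP = 27, V ≈ 5.9 × 27^0.616 ≈ 44.93 kt.
ΔV over 24 h = 9.93 kt → 24 h equivalent = 9.93 × 24/24 ≈ 9.93 kt.
10 kt < 30 kt ⇒ not rapid intensification.

10 kt, no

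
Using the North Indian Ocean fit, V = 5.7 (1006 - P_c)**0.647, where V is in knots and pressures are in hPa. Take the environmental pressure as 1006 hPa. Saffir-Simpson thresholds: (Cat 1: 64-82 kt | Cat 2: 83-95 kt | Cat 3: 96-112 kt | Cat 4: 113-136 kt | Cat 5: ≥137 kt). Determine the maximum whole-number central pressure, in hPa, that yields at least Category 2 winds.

Category 2 begins at V = 83 kt.
Required ΔP = (83/5.7)^(1/0.647) = 14.561^1.546 ≈ 62.78 hPa.
P_c ≤ 1006 − 62.78 = 943.22, so the highest integer P_c is 943 hPa.

943 hPa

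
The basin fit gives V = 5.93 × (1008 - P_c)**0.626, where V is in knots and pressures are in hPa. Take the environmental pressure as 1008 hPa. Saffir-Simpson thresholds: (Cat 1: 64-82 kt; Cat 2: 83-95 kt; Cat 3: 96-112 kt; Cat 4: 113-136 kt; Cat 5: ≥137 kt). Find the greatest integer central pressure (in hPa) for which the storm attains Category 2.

Category 2 begins at V = 83 kt.
Required ΔP = (83/5.93)^(1/0.626) = 13.997^1.597 ≈ 67.72 hPa.
P_c ≤ 1008 − 67.72 = 940.28, so the highest integer P_c is 940 hPa.

940 hPa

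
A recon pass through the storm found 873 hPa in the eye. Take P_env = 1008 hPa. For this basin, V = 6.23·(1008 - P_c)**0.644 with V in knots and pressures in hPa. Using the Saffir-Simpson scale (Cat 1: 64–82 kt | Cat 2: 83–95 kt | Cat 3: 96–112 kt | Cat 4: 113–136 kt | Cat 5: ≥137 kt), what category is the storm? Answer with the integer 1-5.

ΔP = 1008 − 873 = 135 hPa.
V ≈ 6.23 × 135^0.644 = 6.23 × 23.55 ≈ 147 kt.
147 kt falls in the Category 5 band.

5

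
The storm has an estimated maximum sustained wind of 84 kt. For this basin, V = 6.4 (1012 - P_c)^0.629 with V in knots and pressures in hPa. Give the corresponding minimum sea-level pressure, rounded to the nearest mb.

ΔP = (V / 6.4)^(1/0.629) = (84/6.4)^1.590.
84/6.4 = 13.125; 13.125^1.590 ≈ 59.92 mb.
P_c = 1012 − 59.92 = 952.08 ≈ 952 mb.

952 mb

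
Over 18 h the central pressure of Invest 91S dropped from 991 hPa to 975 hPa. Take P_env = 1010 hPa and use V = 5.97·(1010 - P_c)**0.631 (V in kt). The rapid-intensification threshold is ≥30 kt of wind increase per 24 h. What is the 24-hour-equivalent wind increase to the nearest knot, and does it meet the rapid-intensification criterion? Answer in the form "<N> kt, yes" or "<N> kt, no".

24 kt, no

V₁: ΔP = 19, V ≈ 5.97 × 19^0.631 ≈ 38.27 kt.
V₂: ΔP = 35, V ≈ 5.97 × 35^0.631 ≈ 56.27 kt.
ΔV over 18 h = 18.00 kt → 24 h equivalent = 18.00 × 24/18 ≈ 24.00 kt.
24 kt < 30 kt ⇒ not rapid intensification.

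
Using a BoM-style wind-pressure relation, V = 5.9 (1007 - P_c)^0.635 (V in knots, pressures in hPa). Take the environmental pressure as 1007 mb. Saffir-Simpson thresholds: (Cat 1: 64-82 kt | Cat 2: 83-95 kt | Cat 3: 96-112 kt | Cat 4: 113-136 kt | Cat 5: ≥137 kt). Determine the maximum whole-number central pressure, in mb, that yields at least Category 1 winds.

964 mb

Category 1 begins at V = 64 kt.
Required ΔP = (64/5.9)^(1/0.635) = 10.847^1.575 ≈ 42.70 mb.
P_c ≤ 1007 − 42.70 = 964.30, so the highest integer P_c is 964 mb.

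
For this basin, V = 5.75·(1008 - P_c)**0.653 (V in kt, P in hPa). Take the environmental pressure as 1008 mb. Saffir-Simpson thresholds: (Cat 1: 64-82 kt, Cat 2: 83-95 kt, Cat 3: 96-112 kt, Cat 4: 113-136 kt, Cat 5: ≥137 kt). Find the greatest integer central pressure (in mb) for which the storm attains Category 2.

Category 2 begins at V = 83 kt.
Required ΔP = (83/5.75)^(1/0.653) = 14.435^1.531 ≈ 59.64 mb.
P_c ≤ 1008 − 59.64 = 948.36, so the highest integer P_c is 948 mb.

948 mb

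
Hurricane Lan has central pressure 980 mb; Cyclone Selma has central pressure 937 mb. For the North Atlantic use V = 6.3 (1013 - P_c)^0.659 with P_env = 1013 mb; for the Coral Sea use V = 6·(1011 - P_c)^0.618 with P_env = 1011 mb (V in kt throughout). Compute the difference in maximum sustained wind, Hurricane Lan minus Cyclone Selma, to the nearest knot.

-23 kt

Hurricane Lan: ΔP = 33; V ≈ 6.3 × 33^0.659 ≈ 63.10 kt.
Cyclone Selma: ΔP = 74; V ≈ 6 × 74^0.618 ≈ 85.77 kt.
Difference ≈ 63.10 − 85.77 = -22.67 → -23 kt.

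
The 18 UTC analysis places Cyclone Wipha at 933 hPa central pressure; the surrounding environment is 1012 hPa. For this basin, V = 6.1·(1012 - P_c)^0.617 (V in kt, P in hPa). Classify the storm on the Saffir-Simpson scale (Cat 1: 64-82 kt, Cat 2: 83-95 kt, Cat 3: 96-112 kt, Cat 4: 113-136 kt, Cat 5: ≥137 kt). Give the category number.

ΔP = 1012 − 933 = 79 hPa.
V ≈ 6.1 × 79^0.617 = 6.1 × 14.82 ≈ 90 kt.
90 kt falls in the Category 2 band.

2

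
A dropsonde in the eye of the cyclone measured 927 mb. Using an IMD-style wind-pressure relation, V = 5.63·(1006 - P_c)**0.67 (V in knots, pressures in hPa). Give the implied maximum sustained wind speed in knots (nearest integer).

ΔP = 1006 − 927 = 79 mb.
79^0.67 ≈ 18.681.
V ≈ 5.63 × 18.681 ≈ 105.2 kt.

105 kt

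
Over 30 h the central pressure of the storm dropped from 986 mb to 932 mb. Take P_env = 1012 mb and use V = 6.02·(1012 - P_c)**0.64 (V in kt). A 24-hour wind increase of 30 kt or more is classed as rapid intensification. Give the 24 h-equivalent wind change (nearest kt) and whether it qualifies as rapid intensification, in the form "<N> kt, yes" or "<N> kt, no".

41 kt, yes

V₁: ΔP = 26, V ≈ 6.02 × 26^0.64 ≈ 48.44 kt.
V₂: ΔP = 80, V ≈ 6.02 × 80^0.64 ≈ 99.44 kt.
ΔV over 30 h = 51.00 kt → 24 h equivalent = 51.00 × 24/30 ≈ 40.80 kt.
41 kt ≥ 30 kt ⇒ rapid intensification.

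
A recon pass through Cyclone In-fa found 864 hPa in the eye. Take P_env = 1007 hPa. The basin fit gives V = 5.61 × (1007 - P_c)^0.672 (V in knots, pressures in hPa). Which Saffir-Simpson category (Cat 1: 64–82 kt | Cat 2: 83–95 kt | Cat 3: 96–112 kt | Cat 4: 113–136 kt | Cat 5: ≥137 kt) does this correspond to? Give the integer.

5

ΔP = 1007 − 864 = 143 hPa.
V ≈ 5.61 × 143^0.672 = 5.61 × 28.08 ≈ 158 kt.
158 kt falls in the Category 5 band.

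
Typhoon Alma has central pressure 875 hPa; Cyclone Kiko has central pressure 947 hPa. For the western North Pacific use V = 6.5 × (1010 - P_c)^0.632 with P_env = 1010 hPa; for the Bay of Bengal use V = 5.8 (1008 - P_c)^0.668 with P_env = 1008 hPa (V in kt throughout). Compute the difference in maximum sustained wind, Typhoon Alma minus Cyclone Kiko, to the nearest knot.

Typhoon Alma: ΔP = 135; V ≈ 6.5 × 135^0.632 ≈ 144.31 kt.
Cyclone Kiko: ΔP = 61; V ≈ 5.8 × 61^0.668 ≈ 90.37 kt.
Difference ≈ 144.31 − 90.37 = 53.94 → 54 kt.

54 kt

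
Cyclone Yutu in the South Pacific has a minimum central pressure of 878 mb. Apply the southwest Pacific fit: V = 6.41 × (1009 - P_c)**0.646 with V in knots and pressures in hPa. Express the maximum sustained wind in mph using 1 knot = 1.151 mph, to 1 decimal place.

172.1 mph

ΔP = 1009 − 878 = 131 mb.
V ≈ 6.41 × 131^0.646 = 6.41 × 23.322 ≈ 149.491 kt.
149.491 × 1.151 ≈ 172.06 mph → 172.1 mph.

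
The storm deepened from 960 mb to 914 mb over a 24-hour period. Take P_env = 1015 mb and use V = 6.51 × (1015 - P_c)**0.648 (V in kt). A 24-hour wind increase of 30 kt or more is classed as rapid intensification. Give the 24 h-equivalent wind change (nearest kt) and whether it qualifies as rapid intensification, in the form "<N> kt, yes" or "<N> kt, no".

42 kt, yes

V₁: ΔP = 55, V ≈ 6.51 × 55^0.648 ≈ 87.36 kt.
V₂: ΔP = 101, V ≈ 6.51 × 101^0.648 ≈ 129.53 kt.
ΔV over 24 h = 42.17 kt → 24 h equivalent = 42.17 × 24/24 ≈ 42.17 kt.
42 kt ≥ 30 kt ⇒ rapid intensification.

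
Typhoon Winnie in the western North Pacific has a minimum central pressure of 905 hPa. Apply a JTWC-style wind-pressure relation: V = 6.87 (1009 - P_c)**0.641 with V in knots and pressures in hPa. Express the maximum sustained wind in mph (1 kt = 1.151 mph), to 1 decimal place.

ΔP = 1009 − 905 = 104 hPa.
V ≈ 6.87 × 104^0.641 = 6.87 × 19.630 ≈ 134.858 kt.
134.858 × 1.151 ≈ 155.22 mph → 155.2 mph.

155.2 mph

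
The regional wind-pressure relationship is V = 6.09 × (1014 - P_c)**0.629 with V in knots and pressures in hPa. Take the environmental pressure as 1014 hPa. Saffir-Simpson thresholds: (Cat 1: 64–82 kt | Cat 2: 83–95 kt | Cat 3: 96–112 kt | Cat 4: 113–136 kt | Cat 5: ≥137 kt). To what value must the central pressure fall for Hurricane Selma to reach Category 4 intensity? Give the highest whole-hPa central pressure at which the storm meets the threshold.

Category 4 begins at V = 113 kt.
Required ΔP = (113/6.09)^(1/0.629) = 18.555^1.590 ≈ 103.90 hPa.
P_c ≤ 1014 − 103.90 = 910.10, so the highest integer P_c is 910 hPa.

910 hPa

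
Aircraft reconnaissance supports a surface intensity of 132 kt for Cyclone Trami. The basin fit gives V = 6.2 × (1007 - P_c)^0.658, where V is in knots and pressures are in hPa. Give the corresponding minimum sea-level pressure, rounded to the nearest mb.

903 mb

ΔP = (V / 6.2)^(1/0.658) = (132/6.2)^1.520.
132/6.2 = 21.290; 21.290^1.520 ≈ 104.36 mb.
P_c = 1007 − 104.36 = 902.64 ≈ 903 mb.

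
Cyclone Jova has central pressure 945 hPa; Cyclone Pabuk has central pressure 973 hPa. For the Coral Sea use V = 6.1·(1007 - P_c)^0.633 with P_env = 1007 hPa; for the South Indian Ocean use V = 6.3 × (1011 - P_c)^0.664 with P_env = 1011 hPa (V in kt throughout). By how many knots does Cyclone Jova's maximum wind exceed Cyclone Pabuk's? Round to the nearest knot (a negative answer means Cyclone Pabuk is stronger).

Cyclone Jova: ΔP = 62; V ≈ 6.1 × 62^0.633 ≈ 83.16 kt.
Cyclone Pabuk: ΔP = 38; V ≈ 6.3 × 38^0.664 ≈ 70.52 kt.
Difference ≈ 83.16 − 70.52 = 12.64 → 13 kt.

13 kt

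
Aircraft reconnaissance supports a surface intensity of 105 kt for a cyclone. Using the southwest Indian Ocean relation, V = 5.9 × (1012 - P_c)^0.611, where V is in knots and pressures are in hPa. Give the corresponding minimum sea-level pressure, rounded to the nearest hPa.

901 hPa

ΔP = (V / 5.9)^(1/0.611) = (105/5.9)^1.637.
105/5.9 = 17.797; 17.797^1.637 ≈ 111.27 hPa.
P_c = 1012 − 111.27 = 900.73 ≈ 901 hPa.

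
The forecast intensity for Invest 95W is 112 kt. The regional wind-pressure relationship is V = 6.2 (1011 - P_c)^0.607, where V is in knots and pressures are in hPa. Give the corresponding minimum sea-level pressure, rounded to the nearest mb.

ΔP = (V / 6.2)^(1/0.607) = (112/6.2)^1.647.
112/6.2 = 18.065; 18.065^1.647 ≈ 117.64 mb.
P_c = 1011 − 117.64 = 893.36 ≈ 893 mb.

893 mb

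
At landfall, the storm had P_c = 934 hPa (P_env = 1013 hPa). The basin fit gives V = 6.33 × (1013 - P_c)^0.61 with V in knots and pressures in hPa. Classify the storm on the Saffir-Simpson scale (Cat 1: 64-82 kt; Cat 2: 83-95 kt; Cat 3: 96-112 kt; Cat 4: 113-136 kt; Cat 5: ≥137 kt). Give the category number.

ΔP = 1013 − 934 = 79 hPa.
V ≈ 6.33 × 79^0.61 = 6.33 × 14.37 ≈ 91 kt.
91 kt falls in the Category 2 band.

2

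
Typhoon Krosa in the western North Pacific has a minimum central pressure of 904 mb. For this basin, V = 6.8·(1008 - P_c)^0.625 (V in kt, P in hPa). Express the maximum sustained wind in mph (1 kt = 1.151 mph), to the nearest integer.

143 mph

ΔP = 1008 − 904 = 104 mb.
V ≈ 6.8 × 104^0.625 = 6.8 × 18.224 ≈ 123.924 kt.
123.924 × 1.151 ≈ 142.64 mph → 143 mph.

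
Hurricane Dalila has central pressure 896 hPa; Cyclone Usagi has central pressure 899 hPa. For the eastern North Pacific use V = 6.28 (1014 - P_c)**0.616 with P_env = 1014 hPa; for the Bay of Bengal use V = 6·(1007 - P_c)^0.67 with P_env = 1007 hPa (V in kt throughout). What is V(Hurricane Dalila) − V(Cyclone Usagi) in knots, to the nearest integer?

-20 kt

Hurricane Dalila: ΔP = 118; V ≈ 6.28 × 118^0.616 ≈ 118.64 kt.
Cyclone Usagi: ΔP = 108; V ≈ 6 × 108^0.67 ≈ 138.21 kt.
Difference ≈ 118.64 − 138.21 = -19.57 → -20 kt.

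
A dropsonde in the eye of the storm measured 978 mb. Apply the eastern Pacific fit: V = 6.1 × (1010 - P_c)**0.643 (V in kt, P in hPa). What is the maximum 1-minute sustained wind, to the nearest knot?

ΔP = 1010 − 978 = 32 mb.
32^0.643 ≈ 9.286.
V ≈ 6.1 × 9.286 ≈ 56.6 kt.

57 kt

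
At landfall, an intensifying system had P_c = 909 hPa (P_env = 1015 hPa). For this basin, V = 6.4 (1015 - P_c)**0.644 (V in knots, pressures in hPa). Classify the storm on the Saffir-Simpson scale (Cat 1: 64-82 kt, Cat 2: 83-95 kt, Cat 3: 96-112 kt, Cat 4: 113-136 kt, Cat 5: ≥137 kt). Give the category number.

4

ΔP = 1015 − 909 = 106 hPa.
V ≈ 6.4 × 106^0.644 = 6.4 × 20.15 ≈ 129 kt.
129 kt falls in the Category 4 band.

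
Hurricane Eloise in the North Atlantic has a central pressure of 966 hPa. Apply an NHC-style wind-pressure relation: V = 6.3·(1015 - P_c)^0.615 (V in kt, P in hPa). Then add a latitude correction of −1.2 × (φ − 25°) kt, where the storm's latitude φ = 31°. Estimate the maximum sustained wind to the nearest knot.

ΔP = 1015 − 966 = 49 hPa.
49^0.615 ≈ 10.951.
V ≈ 6.3 × 10.951 ≈ 69.0 kt.
Latitude correction: −1.2 × (31 − 25) = -7.2 kt.
Corrected V ≈ 61.8 kt → 62 kt.

62 kt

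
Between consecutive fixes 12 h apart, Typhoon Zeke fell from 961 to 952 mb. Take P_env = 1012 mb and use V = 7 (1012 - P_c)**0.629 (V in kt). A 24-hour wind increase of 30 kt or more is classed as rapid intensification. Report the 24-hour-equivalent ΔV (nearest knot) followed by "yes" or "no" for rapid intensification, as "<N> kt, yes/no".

V₁: ΔP = 51, V ≈ 7 × 51^0.629 ≈ 83.02 kt.
V₂: ΔP = 60, V ≈ 7 × 60^0.629 ≈ 91.95 kt.
ΔV over 12 h = 8.93 kt → 24 h equivalent = 8.93 × 24/12 ≈ 17.86 kt.
18 kt < 30 kt ⇒ not rapid intensification.

18 kt, no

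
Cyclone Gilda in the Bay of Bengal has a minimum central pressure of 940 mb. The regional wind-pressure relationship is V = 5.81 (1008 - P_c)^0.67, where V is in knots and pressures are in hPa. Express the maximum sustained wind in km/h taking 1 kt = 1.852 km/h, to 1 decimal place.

ΔP = 1008 − 940 = 68 mb.
V ≈ 5.81 × 68^0.67 = 5.81 × 16.896 ≈ 98.165 kt.
98.165 × 1.852 ≈ 181.80 km/h → 181.8 km/h.

181.8 km/h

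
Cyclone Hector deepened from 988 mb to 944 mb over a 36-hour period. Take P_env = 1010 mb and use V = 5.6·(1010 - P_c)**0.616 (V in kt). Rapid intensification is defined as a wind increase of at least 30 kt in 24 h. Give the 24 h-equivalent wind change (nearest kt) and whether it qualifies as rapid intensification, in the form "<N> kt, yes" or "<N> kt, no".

24 kt, no

V₁: ΔP = 22, V ≈ 5.6 × 22^0.616 ≈ 37.59 kt.
V₂: ΔP = 66, V ≈ 5.6 × 66^0.616 ≈ 73.97 kt.
ΔV over 36 h = 36.38 kt → 24 h equivalent = 36.38 × 24/36 ≈ 24.25 kt.
24 kt < 30 kt ⇒ not rapid intensification.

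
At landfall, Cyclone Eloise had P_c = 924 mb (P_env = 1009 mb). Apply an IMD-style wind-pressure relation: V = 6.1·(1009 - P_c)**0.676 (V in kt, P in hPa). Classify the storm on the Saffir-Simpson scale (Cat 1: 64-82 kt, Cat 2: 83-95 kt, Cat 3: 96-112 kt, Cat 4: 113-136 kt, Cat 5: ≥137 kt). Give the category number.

4

ΔP = 1009 − 924 = 85 mb.
V ≈ 6.1 × 85^0.676 = 6.1 × 20.15 ≈ 123 kt.
123 kt falls in the Category 4 band.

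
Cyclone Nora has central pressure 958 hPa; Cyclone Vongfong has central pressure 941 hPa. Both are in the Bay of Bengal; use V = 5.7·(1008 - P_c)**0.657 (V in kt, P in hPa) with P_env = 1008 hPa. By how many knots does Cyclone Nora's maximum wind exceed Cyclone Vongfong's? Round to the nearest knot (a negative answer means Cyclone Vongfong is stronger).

-16 kt

Cyclone Nora: ΔP = 50; V ≈ 5.7 × 50^0.657 ≈ 74.49 kt.
Cyclone Vongfong: ΔP = 67; V ≈ 5.7 × 67^0.657 ≈ 90.28 kt.
Difference ≈ 74.49 − 90.28 = -15.79 → -16 kt.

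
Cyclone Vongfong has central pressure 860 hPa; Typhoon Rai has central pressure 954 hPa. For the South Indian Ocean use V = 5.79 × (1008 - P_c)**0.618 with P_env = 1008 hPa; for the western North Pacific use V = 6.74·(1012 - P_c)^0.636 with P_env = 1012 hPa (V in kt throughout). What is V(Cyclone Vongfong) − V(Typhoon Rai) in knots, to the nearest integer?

38 kt

Cyclone Vongfong: ΔP = 148; V ≈ 5.79 × 148^0.618 ≈ 127.03 kt.
Typhoon Rai: ΔP = 58; V ≈ 6.74 × 58^0.636 ≈ 89.17 kt.
Difference ≈ 127.03 − 89.17 = 37.86 → 38 kt.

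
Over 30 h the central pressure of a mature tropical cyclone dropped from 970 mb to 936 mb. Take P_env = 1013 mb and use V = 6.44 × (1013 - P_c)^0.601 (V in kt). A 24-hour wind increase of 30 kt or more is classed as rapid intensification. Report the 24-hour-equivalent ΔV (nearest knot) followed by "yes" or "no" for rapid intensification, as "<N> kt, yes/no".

21 kt, no

V₁: ΔP = 43, V ≈ 6.44 × 43^0.601 ≈ 61.74 kt.
V₂: ΔP = 77, V ≈ 6.44 × 77^0.601 ≈ 87.63 kt.
ΔV over 30 h = 25.89 kt → 24 h equivalent = 25.89 × 24/30 ≈ 20.71 kt.
21 kt < 30 kt ⇒ not rapid intensification.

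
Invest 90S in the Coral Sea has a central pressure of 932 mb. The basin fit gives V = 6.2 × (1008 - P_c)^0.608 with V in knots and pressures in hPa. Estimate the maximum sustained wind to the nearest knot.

86 kt

ΔP = 1008 − 932 = 76 mb.
76^0.608 ≈ 13.917.
V ≈ 6.2 × 13.917 ≈ 86.3 kt.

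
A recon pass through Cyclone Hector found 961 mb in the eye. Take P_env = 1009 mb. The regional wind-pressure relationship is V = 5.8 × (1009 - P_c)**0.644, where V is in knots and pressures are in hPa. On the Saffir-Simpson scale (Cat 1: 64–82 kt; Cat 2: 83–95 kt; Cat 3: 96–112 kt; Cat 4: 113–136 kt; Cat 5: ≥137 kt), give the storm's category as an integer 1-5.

1

ΔP = 1009 − 961 = 48 mb.
V ≈ 5.8 × 48^0.644 = 5.8 × 12.10 ≈ 70 kt.
70 kt falls in the Category 1 band.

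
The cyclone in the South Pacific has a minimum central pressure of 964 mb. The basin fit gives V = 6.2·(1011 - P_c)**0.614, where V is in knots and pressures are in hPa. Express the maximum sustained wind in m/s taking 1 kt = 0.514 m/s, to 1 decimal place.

33.9 m/s

ΔP = 1011 − 964 = 47 mb.
V ≈ 6.2 × 47^0.614 = 6.2 × 10.633 ≈ 65.926 kt.
65.926 × 0.514 ≈ 33.89 m/s → 33.9 m/s.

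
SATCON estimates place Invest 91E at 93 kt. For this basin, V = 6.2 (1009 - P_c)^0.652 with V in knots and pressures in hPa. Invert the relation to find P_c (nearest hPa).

ΔP = (V / 6.2)^(1/0.652) = (93/6.2)^1.534.
93/6.2 = 15.000; 15.000^1.534 ≈ 63.65 hPa.
P_c = 1009 − 63.65 = 945.35 ≈ 945 hPa.

945 hPa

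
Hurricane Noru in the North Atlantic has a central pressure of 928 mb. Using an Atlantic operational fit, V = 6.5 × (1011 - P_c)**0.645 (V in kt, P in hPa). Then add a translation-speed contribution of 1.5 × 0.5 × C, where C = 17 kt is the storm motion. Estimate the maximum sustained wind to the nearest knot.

ΔP = 1011 − 928 = 83 mb.
83^0.645 ≈ 17.290.
V ≈ 6.5 × 17.290 ≈ 112.4 kt.
Translation term: 1.5 × 0.5 × 17 = 12.75 kt.
Corrected V ≈ 125.15 kt → 125 kt.

125 kt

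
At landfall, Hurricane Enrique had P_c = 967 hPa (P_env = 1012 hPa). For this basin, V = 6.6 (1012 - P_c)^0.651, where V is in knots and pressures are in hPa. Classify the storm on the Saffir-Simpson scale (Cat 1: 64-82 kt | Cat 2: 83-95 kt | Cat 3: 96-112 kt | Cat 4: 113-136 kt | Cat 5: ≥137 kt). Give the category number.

ΔP = 1012 − 967 = 45 hPa.
V ≈ 6.6 × 45^0.651 = 6.6 × 11.92 ≈ 79 kt.
79 kt falls in the Category 1 band.

1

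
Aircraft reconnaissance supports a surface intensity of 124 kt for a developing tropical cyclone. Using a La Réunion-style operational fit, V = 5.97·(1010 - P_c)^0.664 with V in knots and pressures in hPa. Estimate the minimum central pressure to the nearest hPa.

914 hPa

ΔP = (V / 5.97)^(1/0.664) = (124/5.97)^1.506.
124/5.97 = 20.771; 20.771^1.506 ≈ 96.41 hPa.
P_c = 1010 − 96.41 = 913.59 ≈ 914 hPa.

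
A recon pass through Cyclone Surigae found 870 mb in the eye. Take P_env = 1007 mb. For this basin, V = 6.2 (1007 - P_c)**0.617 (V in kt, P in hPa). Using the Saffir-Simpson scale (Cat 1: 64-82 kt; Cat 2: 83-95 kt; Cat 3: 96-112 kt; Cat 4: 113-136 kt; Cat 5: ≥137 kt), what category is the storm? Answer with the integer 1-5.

ΔP = 1007 − 870 = 137 mb.
V ≈ 6.2 × 137^0.617 = 6.2 × 20.81 ≈ 129 kt.
129 kt falls in the Category 4 band.

4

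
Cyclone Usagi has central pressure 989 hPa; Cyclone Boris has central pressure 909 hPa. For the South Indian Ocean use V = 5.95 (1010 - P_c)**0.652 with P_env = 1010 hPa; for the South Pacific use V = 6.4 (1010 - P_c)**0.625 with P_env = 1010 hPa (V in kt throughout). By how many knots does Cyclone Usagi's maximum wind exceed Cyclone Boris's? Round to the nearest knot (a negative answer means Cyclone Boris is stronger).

Cyclone Usagi: ΔP = 21; V ≈ 5.95 × 21^0.652 ≈ 43.31 kt.
Cyclone Boris: ΔP = 101; V ≈ 6.4 × 101^0.625 ≈ 114.52 kt.
Difference ≈ 43.31 − 114.52 = -71.21 → -71 kt.

-71 kt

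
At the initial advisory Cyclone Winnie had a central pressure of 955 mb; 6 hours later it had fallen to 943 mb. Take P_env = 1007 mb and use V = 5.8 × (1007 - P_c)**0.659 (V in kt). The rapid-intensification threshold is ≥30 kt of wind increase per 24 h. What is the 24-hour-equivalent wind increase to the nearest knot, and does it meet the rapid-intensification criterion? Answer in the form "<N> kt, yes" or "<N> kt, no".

46 kt, yes

V₁: ΔP = 52, V ≈ 5.8 × 52^0.659 ≈ 78.39 kt.
V₂: ΔP = 64, V ≈ 5.8 × 64^0.659 ≈ 89.89 kt.
ΔV over 6 h = 11.50 kt → 24 h equivalent = 11.50 × 24/6 ≈ 46.00 kt.
46 kt ≥ 30 kt ⇒ rapid intensification.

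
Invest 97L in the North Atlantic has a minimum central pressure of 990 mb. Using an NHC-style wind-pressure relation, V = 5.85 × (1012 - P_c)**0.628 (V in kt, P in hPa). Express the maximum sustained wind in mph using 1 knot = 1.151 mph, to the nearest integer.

47 mph

ΔP = 1012 − 990 = 22 mb.
V ≈ 5.85 × 22^0.628 = 5.85 × 6.967 ≈ 40.757 kt.
40.757 × 1.151 ≈ 46.91 mph → 47 mph.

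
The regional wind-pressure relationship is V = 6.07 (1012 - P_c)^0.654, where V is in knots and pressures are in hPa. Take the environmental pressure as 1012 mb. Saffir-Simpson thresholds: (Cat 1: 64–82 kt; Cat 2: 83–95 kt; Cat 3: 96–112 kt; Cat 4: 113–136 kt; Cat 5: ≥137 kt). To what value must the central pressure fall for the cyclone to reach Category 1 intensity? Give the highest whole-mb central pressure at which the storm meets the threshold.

Category 1 begins at V = 64 kt.
Required ΔP = (64/6.07)^(1/0.654) = 10.544^1.529 ≈ 36.66 mb.
P_c ≤ 1012 − 36.66 = 975.34, so the highest integer P_c is 975 mb.

975 mb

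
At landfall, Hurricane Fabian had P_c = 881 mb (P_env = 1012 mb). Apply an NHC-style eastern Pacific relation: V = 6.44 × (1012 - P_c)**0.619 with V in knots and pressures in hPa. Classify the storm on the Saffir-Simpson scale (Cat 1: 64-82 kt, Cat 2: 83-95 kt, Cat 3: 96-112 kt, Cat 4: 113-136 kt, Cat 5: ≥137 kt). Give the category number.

ΔP = 1012 − 881 = 131 mb.
V ≈ 6.44 × 131^0.619 = 6.44 × 20.45 ≈ 132 kt.
132 kt falls in the Category 4 band.

4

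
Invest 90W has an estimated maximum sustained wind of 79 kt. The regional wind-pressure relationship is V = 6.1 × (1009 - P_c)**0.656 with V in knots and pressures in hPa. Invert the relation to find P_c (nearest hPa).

ΔP = (V / 6.1)^(1/0.656) = (79/6.1)^1.524.
79/6.1 = 12.951; 12.951^1.524 ≈ 49.61 hPa.
P_c = 1009 − 49.61 = 959.39 ≈ 959 hPa.

959 hPa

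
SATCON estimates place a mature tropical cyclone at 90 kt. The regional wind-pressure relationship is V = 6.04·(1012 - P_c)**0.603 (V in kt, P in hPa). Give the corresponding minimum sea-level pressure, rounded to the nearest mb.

ΔP = (V / 6.04)^(1/0.603) = (90/6.04)^1.658.
90/6.04 = 14.901; 14.901^1.658 ≈ 88.23 mb.
P_c = 1012 − 88.23 = 923.77 ≈ 924 mb.

924 mb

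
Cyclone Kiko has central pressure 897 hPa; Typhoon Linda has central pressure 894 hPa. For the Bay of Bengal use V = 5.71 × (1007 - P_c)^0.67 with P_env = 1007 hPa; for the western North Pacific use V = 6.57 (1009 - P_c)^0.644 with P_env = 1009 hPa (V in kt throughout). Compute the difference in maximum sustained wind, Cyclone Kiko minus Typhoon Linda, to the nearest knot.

Cyclone Kiko: ΔP = 110; V ≈ 5.71 × 110^0.67 ≈ 133.16 kt.
Typhoon Linda: ΔP = 115; V ≈ 6.57 × 115^0.644 ≈ 139.53 kt.
Difference ≈ 133.16 − 139.53 = -6.37 → -6 kt.

-6 kt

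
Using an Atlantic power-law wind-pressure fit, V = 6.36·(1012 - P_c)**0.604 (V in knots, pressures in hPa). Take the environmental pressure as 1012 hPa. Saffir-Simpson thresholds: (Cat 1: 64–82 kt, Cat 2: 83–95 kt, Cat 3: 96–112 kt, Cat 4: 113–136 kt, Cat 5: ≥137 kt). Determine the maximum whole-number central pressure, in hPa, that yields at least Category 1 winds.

Category 1 begins at V = 64 kt.
Required ΔP = (64/6.36)^(1/0.604) = 10.063^1.656 ≈ 45.72 hPa.
P_c ≤ 1012 − 45.72 = 966.28, so the highest integer P_c is 966 hPa.

966 hPa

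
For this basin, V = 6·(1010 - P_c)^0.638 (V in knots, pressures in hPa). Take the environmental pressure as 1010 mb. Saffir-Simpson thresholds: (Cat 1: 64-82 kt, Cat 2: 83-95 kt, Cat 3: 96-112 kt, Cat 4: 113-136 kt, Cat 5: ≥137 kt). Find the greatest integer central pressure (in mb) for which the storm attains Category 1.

969 mb

Category 1 begins at V = 64 kt.
Required ΔP = (64/6)^(1/0.638) = 10.667^1.567 ≈ 40.86 mb.
P_c ≤ 1010 − 40.86 = 969.14, so the highest integer P_c is 969 mb.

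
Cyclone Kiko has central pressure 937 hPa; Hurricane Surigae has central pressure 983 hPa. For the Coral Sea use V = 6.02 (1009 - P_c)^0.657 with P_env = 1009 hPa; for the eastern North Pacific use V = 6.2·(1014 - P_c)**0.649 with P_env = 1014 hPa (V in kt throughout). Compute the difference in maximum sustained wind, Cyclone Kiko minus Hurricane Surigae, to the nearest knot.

42 kt

Cyclone Kiko: ΔP = 72; V ≈ 6.02 × 72^0.657 ≈ 99.97 kt.
Hurricane Surigae: ΔP = 31; V ≈ 6.2 × 31^0.649 ≈ 57.58 kt.
Difference ≈ 99.97 − 57.58 = 42.39 → 42 kt.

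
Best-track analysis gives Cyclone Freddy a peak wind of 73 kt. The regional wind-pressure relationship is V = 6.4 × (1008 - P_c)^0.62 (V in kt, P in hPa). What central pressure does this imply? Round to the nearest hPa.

957 hPa

ΔP = (V / 6.4)^(1/0.62) = (73/6.4)^1.613.
73/6.4 = 11.406; 11.406^1.613 ≈ 50.71 hPa.
P_c = 1008 − 50.71 = 957.29 ≈ 957 hPa.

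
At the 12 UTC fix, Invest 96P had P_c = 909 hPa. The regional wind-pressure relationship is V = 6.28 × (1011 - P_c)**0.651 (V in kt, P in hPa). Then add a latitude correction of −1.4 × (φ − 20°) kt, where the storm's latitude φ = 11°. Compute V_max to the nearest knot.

ΔP = 1011 − 909 = 102 hPa.
102^0.651 ≈ 20.305.
V ≈ 6.28 × 20.305 ≈ 127.5 kt.
Latitude correction: −1.4 × (11 − 20) = 12.6 kt.
Corrected V ≈ 140.1 kt → 140 kt.

140 kt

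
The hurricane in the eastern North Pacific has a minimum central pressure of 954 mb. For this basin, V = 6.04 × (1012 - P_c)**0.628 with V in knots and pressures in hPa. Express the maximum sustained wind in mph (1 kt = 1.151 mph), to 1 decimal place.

ΔP = 1012 − 954 = 58 mb.
V ≈ 6.04 × 58^0.628 = 6.04 × 12.807 ≈ 77.352 kt.
77.352 × 1.151 ≈ 89.03 mph → 89.0 mph.

89.0 mph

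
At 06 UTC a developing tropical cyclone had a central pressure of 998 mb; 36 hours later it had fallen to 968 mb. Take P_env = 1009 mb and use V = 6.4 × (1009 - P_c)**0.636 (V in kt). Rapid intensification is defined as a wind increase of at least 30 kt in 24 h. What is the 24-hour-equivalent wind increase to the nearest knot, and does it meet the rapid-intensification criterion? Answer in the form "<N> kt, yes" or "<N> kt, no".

V₁: ΔP = 11, V ≈ 6.4 × 11^0.636 ≈ 29.41 kt.
V₂: ΔP = 41, V ≈ 6.4 × 41^0.636 ≈ 67.91 kt.
ΔV over 36 h = 38.50 kt → 24 h equivalent = 38.50 × 24/36 ≈ 25.67 kt.
26 kt < 30 kt ⇒ not rapid intensification.

26 kt, no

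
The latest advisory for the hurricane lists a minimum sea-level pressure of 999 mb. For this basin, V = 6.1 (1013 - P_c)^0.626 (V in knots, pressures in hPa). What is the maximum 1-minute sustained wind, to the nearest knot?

ΔP = 1013 − 999 = 14 mb.
14^0.626 ≈ 5.218.
V ≈ 6.1 × 5.218 ≈ 31.8 kt.

32 kt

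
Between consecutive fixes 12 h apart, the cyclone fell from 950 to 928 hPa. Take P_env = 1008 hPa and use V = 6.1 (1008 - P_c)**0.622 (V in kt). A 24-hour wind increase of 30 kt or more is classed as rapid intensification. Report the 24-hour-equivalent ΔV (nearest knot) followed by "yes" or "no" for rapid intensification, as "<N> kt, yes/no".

V₁: ΔP = 58, V ≈ 6.1 × 58^0.622 ≈ 76.24 kt.
V₂: ΔP = 80, V ≈ 6.1 × 80^0.622 ≈ 93.12 kt.
ΔV over 12 h = 16.88 kt → 24 h equivalent = 16.88 × 24/12 ≈ 33.76 kt.
34 kt ≥ 30 kt ⇒ rapid intensification.

34 kt, yes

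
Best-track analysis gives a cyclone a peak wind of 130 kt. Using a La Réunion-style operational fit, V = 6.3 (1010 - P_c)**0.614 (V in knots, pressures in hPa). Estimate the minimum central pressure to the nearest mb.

ΔP = (V / 6.3)^(1/0.614) = (130/6.3)^1.629.
130/6.3 = 20.635; 20.635^1.629 ≈ 138.37 mb.
P_c = 1010 − 138.37 = 871.63 ≈ 872 mb.

872 mb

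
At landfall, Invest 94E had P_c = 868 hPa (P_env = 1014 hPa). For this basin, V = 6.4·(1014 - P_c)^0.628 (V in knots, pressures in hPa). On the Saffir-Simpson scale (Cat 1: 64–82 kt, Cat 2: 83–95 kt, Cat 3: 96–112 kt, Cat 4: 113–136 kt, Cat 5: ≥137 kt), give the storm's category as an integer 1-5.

ΔP = 1014 − 868 = 146 hPa.
V ≈ 6.4 × 146^0.628 = 6.4 × 22.87 ≈ 146 kt.
146 kt falls in the Category 5 band.

5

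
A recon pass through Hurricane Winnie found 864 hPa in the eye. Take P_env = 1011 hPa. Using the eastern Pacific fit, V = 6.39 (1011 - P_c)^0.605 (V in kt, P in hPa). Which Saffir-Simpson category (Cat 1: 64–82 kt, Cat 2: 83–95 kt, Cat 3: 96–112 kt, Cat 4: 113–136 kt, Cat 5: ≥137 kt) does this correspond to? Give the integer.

ΔP = 1011 − 864 = 147 hPa.
V ≈ 6.39 × 147^0.605 = 6.39 × 20.48 ≈ 131 kt.
131 kt falls in the Category 4 band.

4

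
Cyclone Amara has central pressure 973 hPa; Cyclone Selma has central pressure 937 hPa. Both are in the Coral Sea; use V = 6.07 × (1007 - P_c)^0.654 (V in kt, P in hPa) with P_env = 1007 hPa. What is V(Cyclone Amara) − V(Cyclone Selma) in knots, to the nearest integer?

Cyclone Amara: ΔP = 34; V ≈ 6.07 × 34^0.654 ≈ 60.92 kt.
Cyclone Selma: ΔP = 70; V ≈ 6.07 × 70^0.654 ≈ 97.70 kt.
Difference ≈ 60.92 − 97.70 = -36.78 → -37 kt.

-37 kt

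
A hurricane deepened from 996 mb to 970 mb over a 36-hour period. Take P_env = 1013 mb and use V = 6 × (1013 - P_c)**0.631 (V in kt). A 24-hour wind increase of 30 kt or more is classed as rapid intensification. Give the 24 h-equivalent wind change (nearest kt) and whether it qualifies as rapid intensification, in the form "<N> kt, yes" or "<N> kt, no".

V₁: ΔP = 17, V ≈ 6 × 17^0.631 ≈ 35.86 kt.
V₂: ΔP = 43, V ≈ 6 × 43^0.631 ≈ 64.40 kt.
ΔV over 36 h = 28.54 kt → 24 h equivalent = 28.54 × 24/36 ≈ 19.03 kt.
19 kt < 30 kt ⇒ not rapid intensification.

19 kt, no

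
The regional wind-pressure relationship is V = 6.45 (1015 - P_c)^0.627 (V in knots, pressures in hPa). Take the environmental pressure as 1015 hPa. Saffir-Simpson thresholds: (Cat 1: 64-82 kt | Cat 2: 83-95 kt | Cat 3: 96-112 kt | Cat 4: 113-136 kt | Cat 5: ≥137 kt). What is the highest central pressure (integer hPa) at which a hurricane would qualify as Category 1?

Category 1 begins at V = 64 kt.
Required ΔP = (64/6.45)^(1/0.627) = 9.922^1.595 ≈ 38.86 hPa.
P_c ≤ 1015 − 38.86 = 976.14, so the highest integer P_c is 976 hPa.

976 hPa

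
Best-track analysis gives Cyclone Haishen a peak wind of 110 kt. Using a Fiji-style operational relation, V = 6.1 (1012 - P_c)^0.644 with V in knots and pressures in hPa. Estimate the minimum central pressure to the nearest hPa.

923 hPa

ΔP = (V / 6.1)^(1/0.644) = (110/6.1)^1.553.
110/6.1 = 18.033; 18.033^1.553 ≈ 89.21 hPa.
P_c = 1012 − 89.21 = 922.79 ≈ 923 hPa.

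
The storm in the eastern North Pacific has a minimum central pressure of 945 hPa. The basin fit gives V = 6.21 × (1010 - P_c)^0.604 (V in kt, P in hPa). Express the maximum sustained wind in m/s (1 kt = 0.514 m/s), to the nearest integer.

40 m/s

ΔP = 1010 − 945 = 65 hPa.
V ≈ 6.21 × 65^0.604 = 6.21 × 12.445 ≈ 77.284 kt.
77.284 × 0.514 ≈ 39.72 m/s → 40 m/s.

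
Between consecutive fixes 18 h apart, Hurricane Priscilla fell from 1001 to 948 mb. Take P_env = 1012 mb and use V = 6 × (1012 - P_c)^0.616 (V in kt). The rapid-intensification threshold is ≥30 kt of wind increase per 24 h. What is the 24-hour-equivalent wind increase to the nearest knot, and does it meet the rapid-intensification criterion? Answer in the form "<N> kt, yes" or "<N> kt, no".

V₁: ΔP = 11, V ≈ 6 × 11^0.616 ≈ 26.28 kt.
V₂: ΔP = 64, V ≈ 6 × 64^0.616 ≈ 77.76 kt.
ΔV over 18 h = 51.48 kt → 24 h equivalent = 51.48 × 24/18 ≈ 68.64 kt.
69 kt ≥ 30 kt ⇒ rapid intensification.

69 kt, yes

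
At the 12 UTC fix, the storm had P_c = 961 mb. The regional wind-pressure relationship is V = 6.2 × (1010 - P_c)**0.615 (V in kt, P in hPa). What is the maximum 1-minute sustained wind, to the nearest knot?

ΔP = 1010 − 961 = 49 mb.
49^0.615 ≈ 10.951.
V ≈ 6.2 × 10.951 ≈ 67.9 kt.

68 kt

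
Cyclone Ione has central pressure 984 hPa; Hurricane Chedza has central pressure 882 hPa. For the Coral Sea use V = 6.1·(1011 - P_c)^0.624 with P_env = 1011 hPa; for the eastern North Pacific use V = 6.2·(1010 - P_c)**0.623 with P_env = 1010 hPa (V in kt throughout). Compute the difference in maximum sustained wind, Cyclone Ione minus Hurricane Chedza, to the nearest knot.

-80 kt

Cyclone Ione: ΔP = 27; V ≈ 6.1 × 27^0.624 ≈ 47.70 kt.
Hurricane Chedza: ΔP = 128; V ≈ 6.2 × 128^0.623 ≈ 127.40 kt.
Difference ≈ 47.70 − 127.40 = -79.70 → -80 kt.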